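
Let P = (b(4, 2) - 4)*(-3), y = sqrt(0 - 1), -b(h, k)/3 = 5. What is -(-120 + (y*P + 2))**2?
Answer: -10675 + 13452*I ≈ -10675.0 + 13452.0*I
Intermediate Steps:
b(h, k) = -15 (b(h, k) = -3*5 = -15)
y = I (y = sqrt(-1) = I ≈ 1.0*I)
P = 57 (P = (-15 - 4)*(-3) = -19*(-3) = 57)
-(-120 + (y*P + 2))**2 = -(-120 + (I*57 + 2))**2 = -(-120 + (57*I + 2))**2 = -(-120 + (2 + 57*I))**2 = -(-118 + 57*I)**2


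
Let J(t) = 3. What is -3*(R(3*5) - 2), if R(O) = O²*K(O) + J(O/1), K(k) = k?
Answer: -10128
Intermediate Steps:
R(O) = 3 + O³ (R(O) = O²*O + 3 = O³ + 3 = 3 + O³)
-3*(R(3*5) - 2) = -3*((3 + (3*5)³) - 2) = -3*((3 + 15³) - 2) = -3*((3 + 3375) - 2) = -3*(3378 - 2) = -3*3376 = -10128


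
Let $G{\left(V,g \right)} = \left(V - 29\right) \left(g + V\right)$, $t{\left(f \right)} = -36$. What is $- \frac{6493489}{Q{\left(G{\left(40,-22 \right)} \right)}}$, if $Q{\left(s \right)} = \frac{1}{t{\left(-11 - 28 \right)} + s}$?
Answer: $-1051945218$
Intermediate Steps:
$G{\left(V,g \right)} = \left(-29 + V\right) \left(V + g\right)$
$Q{\left(s \right)} = \frac{1}{-36 + s}$
$- \frac{6493489}{Q{\left(G{\left(40,-22 \right)} \right)}} = - \frac{6493489}{\frac{1}{-36 + \left(40^{2} - 1160 - -638 + 40 \left(-22\right)\right)}} = - \frac{6493489}{\frac{1}{-36 + \left(1600 - 1160 + 638 - 880\right)}} = - \frac{6493489}{\frac{1}{-36 + 198}} = - \frac{6493489}{\frac{1}{162}} = - 6493489 \frac{1}{\frac{1}{162}} = \left(-6493489\right) 162 = -1051945218$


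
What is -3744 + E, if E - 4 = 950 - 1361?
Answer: -4151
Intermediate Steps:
E = -407 (E = 4 + (950 - 1361) = 4 - 411 = -407)
-3744 + E = -3744 - 407 = -4151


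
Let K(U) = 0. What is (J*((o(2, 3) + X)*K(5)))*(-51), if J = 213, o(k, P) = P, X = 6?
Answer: 0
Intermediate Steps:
(J*((o(2, 3) + X)*K(5)))*(-51) = (213*((3 + 6)*0))*(-51) = (213*(9*0))*(-51) = (213*0)*(-51) = 0*(-51) = 0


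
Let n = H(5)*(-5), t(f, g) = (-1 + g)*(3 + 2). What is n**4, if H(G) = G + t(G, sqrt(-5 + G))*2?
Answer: 390625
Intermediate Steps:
t(f, g) = -5 + 5*g (t(f, g) = (-1 + g)*5 = -5 + 5*g)
H(G) = -10 + G + 10*sqrt(-5 + G) (H(G) = G + (-5 + 5*sqrt(-5 + G))*2 = G + (-10 + 10*sqrt(-5 + G)) = -10 + G + 10*sqrt(-5 + G))
n = 25 (n = (-10 + 5 + 10*sqrt(-5 + 5))*(-5) = (-10 + 5 + 10*sqrt(0))*(-5) = (-10 + 5 + 10*0)*(-5) = (-10 + 5 + 0)*(-5) = -5*(-5) = 25)
n**4 = 25**4 = 390625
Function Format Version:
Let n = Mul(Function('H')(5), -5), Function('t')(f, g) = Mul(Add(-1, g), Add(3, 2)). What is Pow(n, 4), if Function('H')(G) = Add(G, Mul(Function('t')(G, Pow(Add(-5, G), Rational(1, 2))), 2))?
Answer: 390625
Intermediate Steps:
Function('t')(f, g) = Add(-5, Mul(5, g)) (Function('t')(f, g) = Mul(Add(-1, g), 5) = Add(-5, Mul(5, g)))
Function('H')(G) = Add(-10, G, Mul(10, Pow(Add(-5, G), Rational(1, 2)))) (Function('H')(G) = Add(G, Mul(Add(-5, Mul(5, Pow(Add(-5, G), Rational(1, 2)))), 2)) = Add(G, Add(-10, Mul(10, Pow(Add(-5, G), Rational(1, 2))))) = Add(-10, G, Mul(10, Pow(Add(-5, G), Rational(1, 2)))))
n = 25 (n = Mul(Add(-10, 5, Mul(10, Pow(Add(-5, 5), Rational(1, 2)))), -5) = Mul(Add(-10, 5, Mul(10, Pow(0, Rational(1, 2)))), -5) = Mul(Add(-10, 5, Mul(10, 0)), -5) = Mul(Add(-10, 5, 0), -5) = Mul(-5, -5) = 25)
Pow(n, 4) = Pow(25, 4) = 390625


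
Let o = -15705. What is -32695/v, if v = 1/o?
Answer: 513474975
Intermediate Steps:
v = -1/15705 (v = 1/(-15705) = -1/15705 ≈ -6.3674e-5)
-32695/v = -32695/(-1/15705) = -32695*(-15705) = 513474975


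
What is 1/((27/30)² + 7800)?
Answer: 100/780081 ≈ 0.00012819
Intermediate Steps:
1/((27/30)² + 7800) = 1/((27*(1/30))² + 7800) = 1/((9/10)² + 7800) = 1/(81/100 + 7800) = 1/(780081/100) = 100/780081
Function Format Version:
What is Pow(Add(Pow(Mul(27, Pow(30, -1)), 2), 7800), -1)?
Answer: Rational(100, 780081) ≈ 0.00012819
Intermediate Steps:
Pow(Add(Pow(Mul(27, Pow(30, -1)), 2), 7800), -1) = Pow(Add(Pow(Mul(27, Rational(1, 30)), 2), 7800), -1) = Pow(Add(Pow(Rational(9, 10), 2), 7800), -1) = Pow(Add(Rational(81, 100), 7800), -1) = Pow(Rational(780081, 100), -1) = Rational(100, 780081)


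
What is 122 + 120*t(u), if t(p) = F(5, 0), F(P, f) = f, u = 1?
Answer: 122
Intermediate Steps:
t(p) = 0
122 + 120*t(u) = 122 + 120*0 = 122 + 0 = 122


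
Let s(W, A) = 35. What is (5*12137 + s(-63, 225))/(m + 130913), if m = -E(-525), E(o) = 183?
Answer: 6072/13073 ≈ 0.46447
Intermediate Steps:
m = -183 (m = -1*183 = -183)
(5*12137 + s(-63, 225))/(m + 130913) = (5*12137 + 35)/(-183 + 130913) = (60685 + 35)/130730 = 60720*(1/130730) = 6072/13073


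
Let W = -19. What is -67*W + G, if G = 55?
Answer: 1328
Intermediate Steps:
-67*W + G = -67*(-19) + 55 = 1273 + 55 = 1328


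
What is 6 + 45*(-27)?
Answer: -1209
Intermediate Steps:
6 + 45*(-27) = 6 - 1215 = -1209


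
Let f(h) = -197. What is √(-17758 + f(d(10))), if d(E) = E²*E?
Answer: 3*I*√1995 ≈ 134.0*I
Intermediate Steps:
d(E) = E³
√(-17758 + f(d(10))) = √(-17758 - 197) = √(-17955) = 3*I*√1995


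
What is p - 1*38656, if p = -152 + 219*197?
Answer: 4335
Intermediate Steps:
p = 42991 (p = -152 + 43143 = 42991)
p - 1*38656 = 42991 - 1*38656 = 42991 - 38656 = 4335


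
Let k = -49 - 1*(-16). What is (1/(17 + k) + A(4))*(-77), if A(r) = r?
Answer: -4851/16 ≈ -303.19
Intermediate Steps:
k = -33 (k = -49 + 16 = -33)
(1/(17 + k) + A(4))*(-77) = (1/(17 - 33) + 4)*(-77) = (1/(-16) + 4)*(-77) = (-1/16 + 4)*(-77) = (63/16)*(-77) = -4851/16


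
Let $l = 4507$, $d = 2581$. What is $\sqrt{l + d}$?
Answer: $4 \sqrt{443} \approx 84.19$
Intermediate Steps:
$\sqrt{l + d} = \sqrt{4507 + 2581} = \sqrt{7088} = 4 \sqrt{443}$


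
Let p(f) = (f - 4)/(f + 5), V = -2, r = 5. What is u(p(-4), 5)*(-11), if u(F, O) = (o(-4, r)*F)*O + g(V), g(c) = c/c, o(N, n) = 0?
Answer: -11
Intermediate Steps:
g(c) = 1
p(f) = (-4 + f)/(5 + f)
u(F, O) = 1 (u(F, O) = (0*F)*O + 1 = 0*O + 1 = 0 + 1 = 1)
u(p(-4), 5)*(-11) = 1*(-11) = -11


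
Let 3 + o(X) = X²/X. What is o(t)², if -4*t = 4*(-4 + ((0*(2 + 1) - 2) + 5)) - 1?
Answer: 49/16 ≈ 3.0625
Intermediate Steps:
t = 5/4 (t = -(4*(-4 + ((0*(2 + 1) - 2) + 5)) - 1)/4 = -(4*(-4 + ((0*3 - 2) + 5)) - 1)/4 = -(4*(-4 + ((0 - 2) + 5)) - 1)/4 = -(4*(-4 + (-2 + 5)) - 1)/4 = -(4*(-4 + 3) - 1)/4 = -(4*(-1) - 1)/4 = -(-4 - 1)/4 = -¼*(-5) = 5/4 ≈ 1.2500)
o(X) = -3 + X (o(X) = -3 + X²/X = -3 + X)
o(t)² = (-3 + 5/4)² = (-7/4)² = 49/16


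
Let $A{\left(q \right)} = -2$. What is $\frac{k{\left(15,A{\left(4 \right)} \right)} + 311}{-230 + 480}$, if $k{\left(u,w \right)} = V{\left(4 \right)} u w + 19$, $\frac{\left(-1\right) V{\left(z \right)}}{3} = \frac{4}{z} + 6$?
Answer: $\frac{96}{25} \approx 3.84$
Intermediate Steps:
$V{\left(z \right)} = -18 - \frac{12}{z}$ ($V{\left(z \right)} = - 3 \left(\frac{4}{z} + 6\right) = - 3 \left(6 + \frac{4}{z}\right) = -18 - \frac{12}{z}$)
$k{\left(u,w \right)} = 19 - 21 u w$ ($k{\left(u,w \right)} = \left(-18 - \frac{12}{4}\right) u w + 19 = \left(-18 - 3\right) u w + 19 = - 21 u w + 19 = 19 - 21 u w$)
$\frac{k{\left(15,A{\left(4 \right)} \right)} + 311}{-230 + 480} = \frac{\left(19 - 315 \left(-2\right)\right) + 311}{-230 + 480} = \frac{\left(19 + 630\right) + 311}{250} = \left(649 + 311\right) \frac{1}{250} = 960 \cdot \frac{1}{250} = \frac{96}{25}$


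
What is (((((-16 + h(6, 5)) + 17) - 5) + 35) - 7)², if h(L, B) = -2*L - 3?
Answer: 81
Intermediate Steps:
h(L, B) = -3 - 2*L
(((((-16 + h(6, 5)) + 17) - 5) + 35) - 7)² = (((((-16 + (-3 - 2*6)) + 17) - 5) + 35) - 7)² = (((((-16 + (-3 - 12)) + 17) - 5) + 35) - 7)² = (((((-16 - 15) + 17) - 5) + 35) - 7)² = ((((-31 + 17) - 5) + 35) - 7)² = (((-14 - 5) + 35) - 7)² = ((-19 + 35) - 7)² = (16 - 7)² = 9² = 81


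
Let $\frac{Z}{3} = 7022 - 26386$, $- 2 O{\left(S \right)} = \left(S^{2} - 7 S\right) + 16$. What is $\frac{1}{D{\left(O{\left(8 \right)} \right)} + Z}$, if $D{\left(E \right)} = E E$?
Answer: $- \frac{1}{57948} \approx -1.7257 \cdot 10^{-5}$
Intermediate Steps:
$O{\left(S \right)} = -8 - \frac{S^{2}}{2} + \frac{7 S}{2}$ ($O{\left(S \right)} = - \frac{\left(S^{2} - 7 S\right) + 16}{2} = - \frac{16 + S^{2} - 7 S}{2} = -8 - \frac{S^{2}}{2} + \frac{7 S}{2}$)
$Z = -58092$ ($Z = 3 \left(7022 - 26386\right) = 3 \left(-19364\right) = -58092$)
$D{\left(E \right)} = E^{2}$
$\frac{1}{D{\left(O{\left(8 \right)} \right)} + Z} = \frac{1}{\left(-8 - \frac{8^{2}}{2} + \frac{7}{2} \cdot 8\right)^{2} - 58092} = \frac{1}{\left(-8 - 32 + 28\right)^{2} - 58092} = \frac{1}{\left(-12\right)^{2} - 58092} = \frac{1}{144 - 58092} = \frac{1}{-57948} = - \frac{1}{57948}$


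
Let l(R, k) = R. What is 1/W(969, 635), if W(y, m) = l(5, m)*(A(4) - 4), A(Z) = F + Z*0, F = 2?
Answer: -⅒ ≈ -0.10000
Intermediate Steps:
A(Z) = 2 (A(Z) = 2 + Z*0 = 2 + 0 = 2)
W(y, m) = -10 (W(y, m) = 5*(2 - 4) = 5*(-2) = -10)
1/W(969, 635) = 1/(-10) = -⅒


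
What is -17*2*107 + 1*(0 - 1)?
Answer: -3639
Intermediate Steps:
-17*2*107 + 1*(0 - 1) = -34*107 + 1*(-1) = -3638 - 1 = -3639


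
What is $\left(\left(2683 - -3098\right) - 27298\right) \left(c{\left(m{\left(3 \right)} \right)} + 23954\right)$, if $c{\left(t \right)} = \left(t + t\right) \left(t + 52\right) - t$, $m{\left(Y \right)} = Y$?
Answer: $-522454277$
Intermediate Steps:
$c{\left(t \right)} = - t + 2 t \left(52 + t\right)$ ($c{\left(t \right)} = 2 t \left(52 + t\right) - t = - t + 2 t \left(52 + t\right)$)
$\left(\left(2683 - -3098\right) - 27298\right) \left(c{\left(m{\left(3 \right)} \right)} + 23954\right) = \left(\left(2683 - -3098\right) - 27298\right) \left(3 \left(103 + 2 \cdot 3\right) + 23954\right) = \left(\left(2683 + 3098\right) - 27298\right) \left(3 \left(103 + 6\right) + 23954\right) = \left(5781 - 27298\right) \left(3 \cdot 109 + 23954\right) = - 21517 \left(327 + 23954\right) = \left(-21517\right) 24281 = -522454277$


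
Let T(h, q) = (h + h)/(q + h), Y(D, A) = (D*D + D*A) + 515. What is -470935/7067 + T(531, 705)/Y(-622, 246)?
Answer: -7579497789737/113740354458 ≈ -66.639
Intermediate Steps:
Y(D, A) = 515 + D² + A*D (Y(D, A) = (D² + A*D) + 515 = 515 + D² + A*D)
T(h, q) = 2*h/(h + q) (T(h, q) = (2*h)/(h + q) = 2*h/(h + q))
-470935/7067 + T(531, 705)/Y(-622, 246) = -470935/7067 + (2*531/(531 + 705))/(515 + (-622)² + 246*(-622)) = -470935*1/7067 + (2*531/1236)/(515 + 386884 - 153012) = -470935/7067 + (2*531*(1/1236))/234387 = -470935/7067 + (177/206)*(1/234387) = -470935/7067 + 59/16094574 = -7579497789737/113740354458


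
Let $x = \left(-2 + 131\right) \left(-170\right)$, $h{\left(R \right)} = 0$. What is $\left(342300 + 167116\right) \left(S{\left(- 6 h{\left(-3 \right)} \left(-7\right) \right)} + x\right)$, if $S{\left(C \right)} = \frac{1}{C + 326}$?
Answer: $- \frac{1820953084732}{163} \approx -1.1171 \cdot 10^{10}$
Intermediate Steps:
$x = -21930$ ($x = 129 \left(-170\right) = -21930$)
$S{\left(C \right)} = \frac{1}{326 + C}$
$\left(342300 + 167116\right) \left(S{\left(- 6 h{\left(-3 \right)} \left(-7\right) \right)} + x\right) = \left(342300 + 167116\right) \left(\frac{1}{326 + \left(-6\right) 0 \left(-7\right)} - 21930\right) = 509416 \left(\frac{1}{326 + 0 \left(-7\right)} - 21930\right) = 509416 \left(\frac{1}{326 + 0} - 21930\right) = 509416 \left(\frac{1}{326} - 21930\right) = 509416 \left(- \frac{7149179}{326}\right) = - \frac{1820953084732}{163}$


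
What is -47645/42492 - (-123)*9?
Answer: 46990999/42492 ≈ 1105.9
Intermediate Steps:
-47645/42492 - (-123)*9 = -47645*1/42492 - 1*(-1107) = -47645/42492 + 1107 = 46990999/42492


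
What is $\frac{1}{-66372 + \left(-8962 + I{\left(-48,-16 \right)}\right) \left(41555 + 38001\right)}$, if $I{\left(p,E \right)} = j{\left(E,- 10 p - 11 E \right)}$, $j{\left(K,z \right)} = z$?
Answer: $- \frac{1}{660858508} \approx -1.5132 \cdot 10^{-9}$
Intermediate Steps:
$I{\left(p,E \right)} = - 11 E - 10 p$ ($I{\left(p,E \right)} = - 10 p - 11 E = - 11 E - 10 p$)
$\frac{1}{-66372 + \left(-8962 + I{\left(-48,-16 \right)}\right) \left(41555 + 38001\right)} = \frac{1}{-66372 + \left(-8962 - -656\right) \left(41555 + 38001\right)} = \frac{1}{-66372 + \left(-8962 + \left(176 + 480\right)\right) 79556} = \frac{1}{-66372 + \left(-8962 + 656\right) 79556} = \frac{1}{-66372 - 660792136} = \frac{1}{-660858508} = - \frac{1}{660858508}$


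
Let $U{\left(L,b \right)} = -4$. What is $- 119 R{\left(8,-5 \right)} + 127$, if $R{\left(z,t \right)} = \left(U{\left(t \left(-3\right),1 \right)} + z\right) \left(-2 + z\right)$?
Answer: $-2729$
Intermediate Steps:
$R{\left(z,t \right)} = \left(-4 + z\right) \left(-2 + z\right)$
$- 119 R{\left(8,-5 \right)} + 127 = - 119 \left(8 + 8^{2} - 48\right) + 127 = - 119 \left(8 + 64 - 48\right) + 127 = \left(-119\right) 24 + 127 = -2856 + 127 = -2729$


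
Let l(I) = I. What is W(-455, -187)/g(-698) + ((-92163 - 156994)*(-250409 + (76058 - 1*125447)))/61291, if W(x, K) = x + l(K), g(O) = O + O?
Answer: 52138365334039/42781118 ≈ 1.2187e+6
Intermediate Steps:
g(O) = 2*O
W(x, K) = K + x (W(x, K) = x + K = K + x)
W(-455, -187)/g(-698) + ((-92163 - 156994)*(-250409 + (76058 - 1*125447)))/61291 = (-187 - 455)/((2*(-698))) + ((-92163 - 156994)*(-250409 + (76058 - 1*125447)))/61291 = -642/(-1396) - 249157*(-250409 + (76058 - 125447))*(1/61291) = -642*(-1/1396) - 249157*(-250409 - 49389)*(1/61291) = 321/698 - 249157*(-299798)*(1/61291) = 321/698 + 74696770286*(1/61291) = 321/698 + 74696770286/61291 = 52138365334039/42781118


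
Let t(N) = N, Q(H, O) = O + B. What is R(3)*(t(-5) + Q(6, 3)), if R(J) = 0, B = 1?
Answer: 0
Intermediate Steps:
Q(H, O) = 1 + O (Q(H, O) = O + 1 = 1 + O)
R(3)*(t(-5) + Q(6, 3)) = 0*(-5 + (1 + 3)) = 0*(-5 + 4) = 0*(-1) = 0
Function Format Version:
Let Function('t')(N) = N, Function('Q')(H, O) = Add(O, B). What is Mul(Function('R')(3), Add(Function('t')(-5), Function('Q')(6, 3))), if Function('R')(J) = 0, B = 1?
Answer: 0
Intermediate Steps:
Function('Q')(H, O) = Add(1, O) (Function('Q')(H, O) = Add(O, 1) = Add(1, O))
Mul(Function('R')(3), Add(Function('t')(-5), Function('Q')(6, 3))) = Mul(0, Add(-5, Add(1, 3))) = Mul(0, Add(-5, 4)) = Mul(0, -1) = 0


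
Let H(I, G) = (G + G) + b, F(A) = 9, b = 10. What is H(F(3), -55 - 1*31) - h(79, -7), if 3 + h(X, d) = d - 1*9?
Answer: -143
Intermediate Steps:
h(X, d) = -12 + d (h(X, d) = -3 + (d - 1*9) = -3 + (d - 9) = -3 + (-9 + d) = -12 + d)
H(I, G) = 10 + 2*G (H(I, G) = (G + G) + 10 = 2*G + 10 = 10 + 2*G)
H(F(3), -55 - 1*31) - h(79, -7) = (10 + 2*(-55 - 1*31)) - (-12 - 7) = (10 + 2*(-55 - 31)) - 1*(-19) = (10 + 2*(-86)) + 19 = (10 - 172) + 19 = -162 + 19 = -143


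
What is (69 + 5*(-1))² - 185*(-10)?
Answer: 5946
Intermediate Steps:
(69 + 5*(-1))² - 185*(-10) = (69 - 5)² + 1850 = 64² + 1850 = 4096 + 1850 = 5946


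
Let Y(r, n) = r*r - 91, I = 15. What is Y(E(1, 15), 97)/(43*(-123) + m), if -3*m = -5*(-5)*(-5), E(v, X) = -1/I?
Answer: 10237/590325 ≈ 0.017341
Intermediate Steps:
E(v, X) = -1/15
Y(r, n) = -91 + r² (Y(r, n) = r² - 91 = -91 + r²)
m = 125/3 (m = -(-5*(-5))*(-5)/3 = -25*(-5)/3 = -⅓*(-125) = 125/3 ≈ 41.667)
Y(E(1, 15), 97)/(43*(-123) + m) = (-91 + (-1/15)²)/(43*(-123) + 125/3) = (-91 + 1/225)/(-5289 + 125/3) = -20474/(225*(-15742/3)) = -20474/225*(-3/15742) = 10237/590325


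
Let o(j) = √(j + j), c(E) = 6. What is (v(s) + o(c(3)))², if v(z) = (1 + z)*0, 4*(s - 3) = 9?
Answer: 12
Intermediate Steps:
o(j) = √2*√j (o(j) = √(2*j) = √2*√j)
s = 21/4 (s = 3 + (¼)*9 = 3 + 9/4 = 21/4 ≈ 5.2500)
v(z) = 0
(v(s) + o(c(3)))² = (0 + √2*√6)² = (0 + 2*√3)² = (2*√3)² = 12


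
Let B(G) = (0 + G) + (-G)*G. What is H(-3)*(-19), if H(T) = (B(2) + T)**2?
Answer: -475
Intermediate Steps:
B(G) = G - G**2
H(T) = (-2 + T)**2 (H(T) = (2*(1 - 1*2) + T)**2 = (2*(1 - 2) + T)**2 = (2*(-1) + T)**2 = (-2 + T)**2)
H(-3)*(-19) = (-2 - 3)**2*(-19) = (-5)**2*(-19) = 25*(-19) = -475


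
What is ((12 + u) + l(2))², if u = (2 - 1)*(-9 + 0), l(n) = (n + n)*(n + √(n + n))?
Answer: 361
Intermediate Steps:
l(n) = 2*n*(n + √2*√n) (l(n) = (2*n)*(n + √(2*n)) = (2*n)*(n + √2*√n) = 2*n*(n + √2*√n))
u = -9 (u = 1*(-9) = -9)
((12 + u) + l(2))² = ((12 - 9) + (2*2² + 2*√2*2^(3/2)))² = (3 + (2*4 + 2*√2*(2*√2)))² = (3 + (8 + 8))² = (3 + 16)² = 19² = 361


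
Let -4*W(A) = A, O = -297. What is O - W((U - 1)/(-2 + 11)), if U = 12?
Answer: -10681/36 ≈ -296.69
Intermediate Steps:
W(A) = -A/4
O - W((U - 1)/(-2 + 11)) = -297 - (-1)*(12 - 1)/(-2 + 11)/4 = -297 - (-1)*11/9/4 = -297 - (-1)*11*(1/9)/4 = -297 - (-1)*11/(4*9) = -297 - 1*(-11/36) = -297 + 11/36 = -10681/36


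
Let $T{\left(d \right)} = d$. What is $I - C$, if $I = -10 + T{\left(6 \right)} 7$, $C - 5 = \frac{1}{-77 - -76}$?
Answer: $28$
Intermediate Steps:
$C = 4$ ($C = 5 + \frac{1}{-77 - -76} = 5 + \frac{1}{-77 + 76} = 5 + \frac{1}{-1} = 5 - 1 = 4$)
$I = 32$ ($I = -10 + 6 \cdot 7 = -10 + 42 = 32$)
$I - C = 32 - 4 = 28$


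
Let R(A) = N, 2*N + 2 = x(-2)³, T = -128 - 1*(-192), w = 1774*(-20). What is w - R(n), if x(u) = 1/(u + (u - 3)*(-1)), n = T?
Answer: -1915867/54 ≈ -35479.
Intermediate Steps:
w = -35480
T = 64 (T = -128 + 192 = 64)
n = 64
x(u) = ⅓ (x(u) = 1/(u + (-3 + u)*(-1)) = 1/(u + (3 - u)) = 1/3 = ⅓)
N = -53/54 (N = -1 + (⅓)³/2 = -1 + (½)*(1/27) = -1 + 1/54 = -53/54 ≈ -0.98148)
R(A) = -53/54
w - R(n) = -35480 - 1*(-53/54) = -35480 + 53/54 = -1915867/54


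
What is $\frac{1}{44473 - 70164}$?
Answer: $- \frac{1}{25691} \approx -3.8924 \cdot 10^{-5}$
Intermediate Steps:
$\frac{1}{44473 - 70164} = \frac{1}{-25691} = - \frac{1}{25691}$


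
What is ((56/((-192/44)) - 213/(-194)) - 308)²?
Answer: 8656999849/84681 ≈ 1.0223e+5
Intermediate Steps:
((56/((-192/44)) - 213/(-194)) - 308)² = ((56/((-192*1/44)) - 213*(-1/194)) - 308)² = ((56/(-48/11) + 213/194) - 308)² = ((56*(-11/48) + 213/194) - 308)² = ((-77/6 + 213/194) - 308)² = (-3415/291 - 308)² = (-93043/291)² = 8656999849/84681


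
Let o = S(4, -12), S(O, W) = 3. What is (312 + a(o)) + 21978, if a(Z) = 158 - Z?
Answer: 22445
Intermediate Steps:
o = 3
(312 + a(o)) + 21978 = (312 + (158 - 1*3)) + 21978 = (312 + (158 - 3)) + 21978 = (312 + 155) + 21978 = 467 + 21978 = 22445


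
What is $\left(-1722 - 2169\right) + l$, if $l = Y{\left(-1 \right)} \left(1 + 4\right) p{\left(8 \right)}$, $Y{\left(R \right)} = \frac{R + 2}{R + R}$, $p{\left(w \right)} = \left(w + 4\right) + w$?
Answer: $-3941$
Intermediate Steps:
$p{\left(w \right)} = 4 + 2 w$ ($p{\left(w \right)} = \left(4 + w\right) + w = 4 + 2 w$)
$Y{\left(R \right)} = \frac{2 + R}{2 R}$
$l = -50$ ($l = \frac{2 - 1}{2 \left(-1\right)} \left(1 + 4\right) \left(4 + 2 \cdot 8\right) = \frac{1}{2} \left(-1\right) 1 \cdot 5 \left(4 + 16\right) = \left(- \frac{1}{2}\right) 5 \cdot 20 = \left(- \frac{5}{2}\right) 20 = -50$)
$\left(-1722 - 2169\right) + l = \left(-1722 - 2169\right) - 50 = -3891 - 50 = -3941$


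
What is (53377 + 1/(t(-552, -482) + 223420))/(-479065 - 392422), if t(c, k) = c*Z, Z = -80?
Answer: -14282617661/233192491460 ≈ -0.061248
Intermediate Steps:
t(c, k) = -80*c (t(c, k) = c*(-80) = -80*c)
(53377 + 1/(t(-552, -482) + 223420))/(-479065 - 392422) = (53377 + 1/(-80*(-552) + 223420))/(-479065 - 392422) = (53377 + 1/(44160 + 223420))/(-871487) = (53377 + 1/267580)*(-1/871487) = (14282617661/267580)*(-1/871487) = -14282617661/233192491460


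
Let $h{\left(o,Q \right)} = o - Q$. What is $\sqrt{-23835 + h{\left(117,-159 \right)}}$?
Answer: $i \sqrt{23559} \approx 153.49 i$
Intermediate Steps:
$\sqrt{-23835 + h{\left(117,-159 \right)}} = \sqrt{-23835 + \left(117 - -159\right)} = \sqrt{-23835 + \left(117 + 159\right)} = \sqrt{-23835 + 276} = \sqrt{-23559} = i \sqrt{23559}$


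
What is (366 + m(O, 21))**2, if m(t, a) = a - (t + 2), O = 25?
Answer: 129600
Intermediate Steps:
m(t, a) = -2 + a - t (m(t, a) = a - (2 + t) = a + (-2 - t) = -2 + a - t)
(366 + m(O, 21))**2 = (366 + (-2 + 21 - 1*25))**2 = (366 + (-2 + 21 - 25))**2 = (366 - 6)**2 = 360**2 = 129600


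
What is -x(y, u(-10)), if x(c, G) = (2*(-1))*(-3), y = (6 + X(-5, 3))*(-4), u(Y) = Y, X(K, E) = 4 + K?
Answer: -6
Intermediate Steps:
y = -20 (y = (6 + (4 - 5))*(-4) = (6 - 1)*(-4) = 5*(-4) = -20)
x(c, G) = 6 (x(c, G) = -2*(-3) = 6)
-x(y, u(-10)) = -1*6 = -6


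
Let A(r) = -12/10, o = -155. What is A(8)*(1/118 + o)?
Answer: 54867/295 ≈ 185.99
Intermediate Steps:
A(r) = -6/5 (A(r) = -12*⅒ = -6/5)
A(8)*(1/118 + o) = -6*(1/118 - 155)/5 = -6/5*(-18289/118) = 54867/295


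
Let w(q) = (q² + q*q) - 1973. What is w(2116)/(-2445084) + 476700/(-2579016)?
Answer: -112293261439/29194031284 ≈ -3.8464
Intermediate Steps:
w(q) = -1973 + 2*q² (w(q) = (q² + q²) - 1973 = 2*q² - 1973 = -1973 + 2*q²)
w(2116)/(-2445084) + 476700/(-2579016) = (-1973 + 2*2116²)/(-2445084) + 476700/(-2579016) = (-1973 + 2*4477456)*(-1/2445084) + 476700*(-1/2579016) = (-1973 + 8954912)*(-1/2445084) - 39725/214918 = 8952939*(-1/2445084) - 39725/214918 = -994771/271676 - 39725/214918 = -112293261439/29194031284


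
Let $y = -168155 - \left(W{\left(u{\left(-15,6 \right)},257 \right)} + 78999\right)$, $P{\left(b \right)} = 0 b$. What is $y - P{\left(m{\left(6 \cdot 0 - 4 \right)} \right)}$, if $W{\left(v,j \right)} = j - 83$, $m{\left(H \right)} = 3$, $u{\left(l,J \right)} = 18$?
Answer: $-247328$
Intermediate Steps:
$W{\left(v,j \right)} = -83 + j$
$P{\left(b \right)} = 0$
$y = -247328$ ($y = -168155 - \left(\left(-83 + 257\right) + 78999\right) = -168155 - \left(174 + 78999\right) = -168155 - 79173 = -247328$)
$y - P{\left(m{\left(6 \cdot 0 - 4 \right)} \right)} = -247328 - 0 = -247328 + 0 = -247328$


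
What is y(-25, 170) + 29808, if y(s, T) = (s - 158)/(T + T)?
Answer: 10134537/340 ≈ 29807.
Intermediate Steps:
y(s, T) = (-158 + s)/(2*T) (y(s, T) = (-158 + s)/((2*T)) = (-158 + s)*(1/(2*T)) = (-158 + s)/(2*T))
y(-25, 170) + 29808 = (1/2)*(-158 - 25)/170 + 29808 = (1/2)*(1/170)*(-183) + 29808 = -183/340 + 29808 = 10134537/340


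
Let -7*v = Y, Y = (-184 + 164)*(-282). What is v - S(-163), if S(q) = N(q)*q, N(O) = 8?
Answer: 3488/7 ≈ 498.29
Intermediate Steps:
Y = 5640 (Y = -20*(-282) = 5640)
v = -5640/7 (v = -⅐*5640 = -5640/7 ≈ -805.71)
S(q) = 8*q
v - S(-163) = -5640/7 - 8*(-163) = -5640/7 - 1*(-1304) = -5640/7 + 1304 = 3488/7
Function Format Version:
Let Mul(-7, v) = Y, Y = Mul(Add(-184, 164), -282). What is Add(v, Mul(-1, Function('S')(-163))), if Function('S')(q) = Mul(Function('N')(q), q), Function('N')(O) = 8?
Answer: Rational(3488, 7) ≈ 498.29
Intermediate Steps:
Y = 5640 (Y = Mul(-20, -282) = 5640)
v = Rational(-5640, 7) (v = Mul(Rational(-1, 7), 5640) = Rational(-5640, 7) ≈ -805.71)
Function('S')(q) = Mul(8, q)
Add(v, Mul(-1, Function('S')(-163))) = Add(Rational(-5640, 7), Mul(-1, Mul(8, -163))) = Add(Rational(-5640, 7), Mul(-1, -1304)) = Add(Rational(-5640, 7), 1304) = Rational(3488, 7)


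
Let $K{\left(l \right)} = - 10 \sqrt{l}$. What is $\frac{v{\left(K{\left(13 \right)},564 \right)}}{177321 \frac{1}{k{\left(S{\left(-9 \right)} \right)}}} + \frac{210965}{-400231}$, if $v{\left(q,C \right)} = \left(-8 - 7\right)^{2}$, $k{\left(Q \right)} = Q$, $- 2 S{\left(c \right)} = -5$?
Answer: $- \frac{24788929885}{47312907434} \approx -0.52394$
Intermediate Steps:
$S{\left(c \right)} = \frac{5}{2}$ ($S{\left(c \right)} = \left(- \frac{1}{2}\right) \left(-5\right) = \frac{5}{2}$)
$v{\left(q,C \right)} = 225$ ($v{\left(q,C \right)} = \left(-15\right)^{2} = 225$)
$\frac{v{\left(K{\left(13 \right)},564 \right)}}{177321 \frac{1}{k{\left(S{\left(-9 \right)} \right)}}} + \frac{210965}{-400231} = \frac{225}{177321 \frac{1}{\frac{5}{2}}} + \frac{210965}{-400231} = \frac{225}{177321 \cdot \frac{2}{5}} + 210965 \left(- \frac{1}{400231}\right) = \frac{225}{\frac{354642}{5}} - \frac{210965}{400231} = 225 \cdot \frac{5}{354642} - \frac{210965}{400231} = \frac{375}{118214} - \frac{210965}{400231} = - \frac{24788929885}{47312907434}$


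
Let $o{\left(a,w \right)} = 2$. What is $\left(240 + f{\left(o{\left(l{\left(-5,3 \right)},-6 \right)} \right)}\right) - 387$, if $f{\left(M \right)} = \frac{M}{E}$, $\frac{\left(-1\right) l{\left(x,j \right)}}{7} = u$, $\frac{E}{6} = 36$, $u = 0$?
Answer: $- \frac{15875}{108} \approx -146.99$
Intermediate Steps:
$E = 216$ ($E = 6 \cdot 36 = 216$)
$l{\left(x,j \right)} = 0$ ($l{\left(x,j \right)} = \left(-7\right) 0 = 0$)
$f{\left(M \right)} = \frac{M}{216}$
$\left(240 + f{\left(o{\left(l{\left(-5,3 \right)},-6 \right)} \right)}\right) - 387 = \left(240 + \frac{1}{216} \cdot 2\right) - 387 = \left(240 + \frac{1}{108}\right) - 387 = \frac{25921}{108} - 387 = - \frac{15875}{108}$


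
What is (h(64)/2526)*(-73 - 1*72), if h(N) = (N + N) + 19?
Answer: -7105/842 ≈ -8.4382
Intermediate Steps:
h(N) = 19 + 2*N (h(N) = 2*N + 19 = 19 + 2*N)
(h(64)/2526)*(-73 - 1*72) = ((19 + 2*64)/2526)*(-73 - 1*72) = ((19 + 128)*(1/2526))*(-73 - 72) = (147*(1/2526))*(-145) = (49/842)*(-145) = -7105/842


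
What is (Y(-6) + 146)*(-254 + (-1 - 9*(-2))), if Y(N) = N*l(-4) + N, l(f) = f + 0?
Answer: -38868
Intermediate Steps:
l(f) = f
Y(N) = -3*N (Y(N) = N*(-4) + N = -4*N + N = -3*N)
(Y(-6) + 146)*(-254 + (-1 - 9*(-2))) = (-3*(-6) + 146)*(-254 + (-1 - 9*(-2))) = (18 + 146)*(-254 + (-1 + 18)) = 164*(-254 + 17) = 164*(-237) = -38868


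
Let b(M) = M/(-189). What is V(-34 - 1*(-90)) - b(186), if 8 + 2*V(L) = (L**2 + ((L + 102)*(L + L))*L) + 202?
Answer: 31320701/63 ≈ 4.9715e+5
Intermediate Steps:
b(M) = -M/189
V(L) = 97 + L**2/2 + L**2*(102 + L) (V(L) = -4 + ((L**2 + ((L + 102)*(L + L))*L) + 202)/2 = -4 + ((L**2 + ((102 + L)*(2*L))*L) + 202)/2 = -4 + ((L**2 + (2*L*(102 + L))*L) + 202)/2 = -4 + ((L**2 + 2*L**2*(102 + L)) + 202)/2 = -4 + (202 + L**2 + 2*L**2*(102 + L))/2 = -4 + (101 + L**2/2 + L**2*(102 + L)) = 97 + L**2/2 + L**2*(102 + L))
V(-34 - 1*(-90)) - b(186) = (97 + (-34 - 1*(-90))**3 + 205*(-34 - 1*(-90))**2/2) - (-1)*186/189 = (97 + (-34 + 90)**3 + 205*(-34 + 90)**2/2) - 1*(-62/63) = (97 + 56**3 + (205/2)*56**2) + 62/63 = (97 + 175616 + (205/2)*3136) + 62/63 = (97 + 175616 + 321440) + 62/63 = 497153 + 62/63 = 31320701/63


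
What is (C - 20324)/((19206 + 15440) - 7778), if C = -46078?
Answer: -11067/4478 ≈ -2.4714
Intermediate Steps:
(C - 20324)/((19206 + 15440) - 7778) = (-46078 - 20324)/((19206 + 15440) - 7778) = -66402/(34646 - 7778) = -66402/26868 = -66402*1/26868 = -11067/4478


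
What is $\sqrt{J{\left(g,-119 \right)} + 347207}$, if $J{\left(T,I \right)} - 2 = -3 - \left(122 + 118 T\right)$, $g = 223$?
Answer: $\sqrt{320770} \approx 566.37$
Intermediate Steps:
$J{\left(T,I \right)} = -123 - 118 T$ ($J{\left(T,I \right)} = 2 - \left(125 + 118 T\right) = -123 - 118 T$)
$\sqrt{J{\left(g,-119 \right)} + 347207} = \sqrt{\left(-123 - 26314\right) + 347207} = \sqrt{-26437 + 347207} = \sqrt{320770}$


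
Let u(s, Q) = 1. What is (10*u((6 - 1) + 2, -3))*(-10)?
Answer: -100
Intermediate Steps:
(10*u((6 - 1) + 2, -3))*(-10) = (10*1)*(-10) = 10*(-10) = -100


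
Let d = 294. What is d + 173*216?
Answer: 37662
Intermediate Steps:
d + 173*216 = 294 + 173*216 = 294 + 37368 = 37662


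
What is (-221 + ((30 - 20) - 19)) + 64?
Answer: -166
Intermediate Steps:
(-221 + ((30 - 20) - 19)) + 64 = (-221 + (10 - 19)) + 64 = (-221 - 9) + 64 = -230 + 64 = -166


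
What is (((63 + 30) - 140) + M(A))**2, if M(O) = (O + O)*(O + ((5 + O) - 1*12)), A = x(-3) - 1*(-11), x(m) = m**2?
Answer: 1620529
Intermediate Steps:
A = 20 (A = (-3)**2 - 1*(-11) = 9 + 11 = 20)
M(O) = 2*O*(-7 + 2*O) (M(O) = (2*O)*(O + ((5 + O) - 12)) = (2*O)*(O + (-7 + O)) = (2*O)*(-7 + 2*O) = 2*O*(-7 + 2*O))
(((63 + 30) - 140) + M(A))**2 = (((63 + 30) - 140) + 2*20*(-7 + 2*20))**2 = ((93 - 140) + 2*20*(-7 + 40))**2 = (-47 + 2*20*33)**2 = (-47 + 1320)**2 = 1273**2 = 1620529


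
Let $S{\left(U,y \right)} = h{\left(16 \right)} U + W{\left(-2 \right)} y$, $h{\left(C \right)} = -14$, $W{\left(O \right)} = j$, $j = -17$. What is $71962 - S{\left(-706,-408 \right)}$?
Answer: $55142$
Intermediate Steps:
$W{\left(O \right)} = -17$
$S{\left(U,y \right)} = - 17 y - 14 U$ ($S{\left(U,y \right)} = - 14 U - 17 y = - 17 y - 14 U$)
$71962 - S{\left(-706,-408 \right)} = 71962 - \left(\left(-17\right) \left(-408\right) - -9884\right) = 71962 - \left(6936 + 9884\right) = 71962 - 16820 = 55142$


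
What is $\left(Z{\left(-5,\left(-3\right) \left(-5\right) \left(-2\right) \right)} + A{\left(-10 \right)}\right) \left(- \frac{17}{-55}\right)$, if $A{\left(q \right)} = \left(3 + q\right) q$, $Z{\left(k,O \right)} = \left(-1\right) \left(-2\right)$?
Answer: $\frac{1224}{55} \approx 22.255$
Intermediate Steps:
$Z{\left(k,O \right)} = 2$
$A{\left(q \right)} = q \left(3 + q\right)$
$\left(Z{\left(-5,\left(-3\right) \left(-5\right) \left(-2\right) \right)} + A{\left(-10 \right)}\right) \left(- \frac{17}{-55}\right) = \left(2 - 10 \left(3 - 10\right)\right) \left(- \frac{17}{-55}\right) = \left(2 - -70\right) \left(\left(-17\right) \left(- \frac{1}{55}\right)\right) = \left(2 + 70\right) \frac{17}{55} = 72 \cdot \frac{17}{55} = \frac{1224}{55}$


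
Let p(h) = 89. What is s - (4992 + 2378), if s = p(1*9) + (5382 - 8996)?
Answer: -10895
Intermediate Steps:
s = -3525 (s = 89 + (5382 - 8996) = 89 - 3614 = -3525)
s - (4992 + 2378) = -3525 - (4992 + 2378) = -3525 - 1*7370 = -3525 - 7370 = -10895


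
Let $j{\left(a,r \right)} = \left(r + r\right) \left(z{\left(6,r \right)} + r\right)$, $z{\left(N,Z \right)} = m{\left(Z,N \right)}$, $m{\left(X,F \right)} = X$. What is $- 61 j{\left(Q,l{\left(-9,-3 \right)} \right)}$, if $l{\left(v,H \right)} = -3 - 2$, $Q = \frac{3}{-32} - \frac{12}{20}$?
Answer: $-6100$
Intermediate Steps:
$z{\left(N,Z \right)} = Z$
$Q = - \frac{111}{160}$ ($Q = 3 \left(- \frac{1}{32}\right) - \frac{3}{5} = - \frac{3}{32} - \frac{3}{5} = - \frac{111}{160} \approx -0.69375$)
$l{\left(v,H \right)} = -5$ ($l{\left(v,H \right)} = -3 - 2 = -5$)
$j{\left(a,r \right)} = 4 r^{2}$ ($j{\left(a,r \right)} = \left(r + r\right) \left(r + r\right) = 2 r 2 r = 4 r^{2}$)
$- 61 j{\left(Q,l{\left(-9,-3 \right)} \right)} = - 61 \cdot 4 \left(-5\right)^{2} = - 61 \cdot 4 \cdot 25 = \left(-61\right) 100 = -6100$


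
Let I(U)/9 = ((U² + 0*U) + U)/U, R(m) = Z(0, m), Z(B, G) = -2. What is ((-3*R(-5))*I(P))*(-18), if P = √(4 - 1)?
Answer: -972 - 972*√3 ≈ -2655.6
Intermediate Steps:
R(m) = -2
P = √3 ≈ 1.7320
I(U) = 9*(U + U²)/U (I(U) = 9*(((U² + 0*U) + U)/U) = 9*(((U² + 0) + U)/U) = 9*((U² + U)/U) = 9*((U + U²)/U) = 9*(U + U²)/U)
((-3*R(-5))*I(P))*(-18) = ((-3*(-2))*(9 + 9*√3))*(-18) = (6*(9 + 9*√3))*(-18) = (54 + 54*√3)*(-18) = -972 - 972*√3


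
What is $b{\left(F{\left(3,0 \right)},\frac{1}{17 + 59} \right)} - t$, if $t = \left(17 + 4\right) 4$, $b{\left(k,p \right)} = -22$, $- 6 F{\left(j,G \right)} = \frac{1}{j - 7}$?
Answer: $-106$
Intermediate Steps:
$F{\left(j,G \right)} = - \frac{1}{6 \left(-7 + j\right)}$ ($F{\left(j,G \right)} = - \frac{1}{6 \left(j - 7\right)} = - \frac{1}{6 \left(-7 + j\right)}$)
$t = 84$ ($t = 21 \cdot 4 = 84$)
$b{\left(F{\left(3,0 \right)},\frac{1}{17 + 59} \right)} - t = -22 - 84 = -106$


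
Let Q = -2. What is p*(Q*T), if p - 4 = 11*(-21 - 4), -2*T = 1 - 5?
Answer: 1084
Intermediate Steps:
T = 2 (T = -(1 - 5)/2 = -1/2*(-4) = 2)
p = -271 (p = 4 + 11*(-21 - 4) = 4 + 11*(-25) = 4 - 275 = -271)
p*(Q*T) = -(-542)*2 = -271*(-4) = 1084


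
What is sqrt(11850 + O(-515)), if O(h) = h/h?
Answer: sqrt(11851) ≈ 108.86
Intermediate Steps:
O(h) = 1
sqrt(11850 + O(-515)) = sqrt(11850 + 1) = sqrt(11851)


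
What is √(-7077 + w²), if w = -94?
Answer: √1759 ≈ 41.940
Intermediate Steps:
√(-7077 + w²) = √(-7077 + (-94)²) = √(-7077 + 8836) = √1759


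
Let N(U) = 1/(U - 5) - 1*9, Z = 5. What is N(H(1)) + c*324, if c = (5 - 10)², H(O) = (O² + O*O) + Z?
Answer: 16183/2 ≈ 8091.5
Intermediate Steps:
H(O) = 5 + 2*O² (H(O) = (O² + O*O) + 5 = (O² + O²) + 5 = 2*O² + 5 = 5 + 2*O²)
N(U) = -9 + 1/(-5 + U) (N(U) = 1/(-5 + U) - 9 = -9 + 1/(-5 + U))
c = 25 (c = (-5)² = 25)
N(H(1)) + c*324 = (46 - 9*(5 + 2*1²))/(-5 + (5 + 2*1²)) + 25*324 = (46 - 9*(5 + 2*1))/(-5 + (5 + 2*1)) + 8100 = (46 - 9*(5 + 2))/(-5 + (5 + 2)) + 8100 = (46 - 9*7)/(-5 + 7) + 8100 = (46 - 63)/2 + 8100 = (½)*(-17) + 8100 = -17/2 + 8100 = 16183/2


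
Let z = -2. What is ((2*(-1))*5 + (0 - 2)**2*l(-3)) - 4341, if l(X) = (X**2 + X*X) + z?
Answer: -4287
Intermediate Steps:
l(X) = -2 + 2*X**2 (l(X) = (X**2 + X*X) - 2 = (X**2 + X**2) - 2 = 2*X**2 - 2 = -2 + 2*X**2)
((2*(-1))*5 + (0 - 2)**2*l(-3)) - 4341 = ((2*(-1))*5 + (0 - 2)**2*(-2 + 2*(-3)**2)) - 4341 = (-2*5 + (-2)**2*(-2 + 2*9)) - 4341 = (-10 + 4*(-2 + 18)) - 4341 = (-10 + 4*16) - 4341 = (-10 + 64) - 4341 = 54 - 4341 = -4287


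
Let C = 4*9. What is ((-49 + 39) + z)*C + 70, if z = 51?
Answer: 1546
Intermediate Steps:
C = 36
((-49 + 39) + z)*C + 70 = ((-49 + 39) + 51)*36 + 70 = (-10 + 51)*36 + 70 = 41*36 + 70 = 1476 + 70 = 1546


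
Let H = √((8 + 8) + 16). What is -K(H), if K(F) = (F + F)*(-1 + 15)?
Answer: -112*√2 ≈ -158.39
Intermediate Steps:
H = 4*√2 (H = √(16 + 16) = √32 = 4*√2 ≈ 5.6569)
K(F) = 28*F (K(F) = (2*F)*14 = 28*F)
-K(H) = -28*4*√2 = -112*√2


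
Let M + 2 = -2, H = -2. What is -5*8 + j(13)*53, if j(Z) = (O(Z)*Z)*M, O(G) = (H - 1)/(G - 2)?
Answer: 7828/11 ≈ 711.64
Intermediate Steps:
M = -4 (M = -2 - 2 = -4)
O(G) = -3/(-2 + G) (O(G) = (-2 - 1)/(G - 2) = -3/(-2 + G))
j(Z) = 12*Z/(-2 + Z) (j(Z) = ((-3/(-2 + Z))*Z)*(-4) = -3*Z/(-2 + Z)*(-4) = 12*Z/(-2 + Z))
-5*8 + j(13)*53 = -5*8 + (12*13/(-2 + 13))*53 = -40 + (12*13/11)*53 = -40 + (12*13*(1/11))*53 = -40 + (156/11)*53 = -40 + 8268/11 = 7828/11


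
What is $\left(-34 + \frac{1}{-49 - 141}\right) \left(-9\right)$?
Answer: $\frac{58149}{190} \approx 306.05$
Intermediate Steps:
$\left(-34 + \frac{1}{-49 - 141}\right) \left(-9\right) = \left(-34 + \frac{1}{-190}\right) \left(-9\right) = \left(-34 - \frac{1}{190}\right) \left(-9\right) = \left(- \frac{6461}{190}\right) \left(-9\right) = \frac{58149}{190}$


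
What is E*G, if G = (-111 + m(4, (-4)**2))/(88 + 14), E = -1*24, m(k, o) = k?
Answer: 428/17 ≈ 25.176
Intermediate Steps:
E = -24
G = -107/102 (G = (-111 + 4)/(88 + 14) = -107/102 ≈ -1.0490)
E*G = -24*(-107/102) = 428/17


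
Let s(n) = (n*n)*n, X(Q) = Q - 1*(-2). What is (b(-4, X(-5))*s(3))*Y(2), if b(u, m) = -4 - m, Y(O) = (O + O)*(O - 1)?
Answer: -108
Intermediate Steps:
X(Q) = 2 + Q (X(Q) = Q + 2 = 2 + Q)
s(n) = n³ (s(n) = n²*n = n³)
Y(O) = 2*O*(-1 + O) (Y(O) = (2*O)*(-1 + O) = 2*O*(-1 + O))
(b(-4, X(-5))*s(3))*Y(2) = ((-4 - (2 - 5))*3³)*(2*2*(-1 + 2)) = ((-4 - 1*(-3))*27)*(2*2*1) = ((-4 + 3)*27)*4 = -1*27*4 = -27*4 = -108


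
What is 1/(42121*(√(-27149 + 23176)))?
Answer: -I*√3973/167346733 ≈ -3.7665e-7*I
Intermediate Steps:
1/(42121*(√(-27149 + 23176))) = 1/(42121*(√(-3973))) = 1/(42121*((I*√3973))) = (-I*√3973/3973)/42121 = -I*√3973/167346733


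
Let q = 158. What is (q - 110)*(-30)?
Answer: -1440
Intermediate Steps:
(q - 110)*(-30) = (158 - 110)*(-30) = 48*(-30) = -1440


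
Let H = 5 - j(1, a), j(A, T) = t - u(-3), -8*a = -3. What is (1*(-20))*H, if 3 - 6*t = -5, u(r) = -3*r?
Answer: -760/3 ≈ -253.33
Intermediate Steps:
a = 3/8 (a = -⅛*(-3) = 3/8 ≈ 0.37500)
t = 4/3 (t = ½ - ⅙*(-5) = ½ + ⅚ = 4/3 ≈ 1.3333)
j(A, T) = -23/3 (j(A, T) = 4/3 - (-3)*(-3) = 4/3 - 1*9 = 4/3 - 9 = -23/3)
H = 38/3 (H = 5 - 1*(-23/3) = 5 + 23/3 = 38/3 ≈ 12.667)
(1*(-20))*H = (1*(-20))*(38/3) = -20*38/3 = -760/3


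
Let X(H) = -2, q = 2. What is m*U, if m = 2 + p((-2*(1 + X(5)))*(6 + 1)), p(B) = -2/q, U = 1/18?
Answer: 1/18 ≈ 0.055556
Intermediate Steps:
U = 1/18 ≈ 0.055556
p(B) = -1 (p(B) = -2/2 = -2*1/2 = -1)
m = 1 (m = 2 - 1 = 1)
m*U = 1*(1/18) = 1/18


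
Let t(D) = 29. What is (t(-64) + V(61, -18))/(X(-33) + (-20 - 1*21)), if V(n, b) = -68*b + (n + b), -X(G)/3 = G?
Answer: 648/29 ≈ 22.345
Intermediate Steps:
X(G) = -3*G
V(n, b) = n - 67*b (V(n, b) = -68*b + (b + n) = n - 67*b)
(t(-64) + V(61, -18))/(X(-33) + (-20 - 1*21)) = (29 + (61 - 67*(-18)))/(-3*(-33) + (-20 - 1*21)) = (29 + (61 + 1206))/(99 + (-20 - 21)) = (29 + 1267)/(99 - 41) = 1296/58 = 1296*(1/58) = 648/29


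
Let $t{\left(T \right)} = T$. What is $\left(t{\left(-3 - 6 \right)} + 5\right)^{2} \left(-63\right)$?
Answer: $-1008$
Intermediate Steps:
$\left(t{\left(-3 - 6 \right)} + 5\right)^{2} \left(-63\right) = \left(\left(-3 - 6\right) + 5\right)^{2} \left(-63\right) = \left(-9 + 5\right)^{2} \left(-63\right) = \left(-4\right)^{2} \left(-63\right) = 16 \left(-63\right) = -1008$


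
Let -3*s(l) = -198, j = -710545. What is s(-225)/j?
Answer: -6/64595 ≈ -9.2886e-5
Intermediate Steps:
s(l) = 66 (s(l) = -⅓*(-198) = 66)
s(-225)/j = 66/(-710545) = 66*(-1/710545) = -6/64595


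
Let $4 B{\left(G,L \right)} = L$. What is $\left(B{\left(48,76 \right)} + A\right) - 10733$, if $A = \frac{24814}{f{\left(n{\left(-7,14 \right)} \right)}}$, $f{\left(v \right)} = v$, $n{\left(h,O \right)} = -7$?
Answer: $- \frac{99812}{7} \approx -14259.0$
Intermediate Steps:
$B{\left(G,L \right)} = \frac{L}{4}$
$A = - \frac{24814}{7}$ ($A = \frac{24814}{-7} = 24814 \left(- \frac{1}{7}\right) = - \frac{24814}{7} \approx -3544.9$)
$\left(B{\left(48,76 \right)} + A\right) - 10733 = \left(\frac{1}{4} \cdot 76 - \frac{24814}{7}\right) - 10733 = \left(19 - \frac{24814}{7}\right) - 10733 = - \frac{24681}{7} - 10733 = - \frac{99812}{7}$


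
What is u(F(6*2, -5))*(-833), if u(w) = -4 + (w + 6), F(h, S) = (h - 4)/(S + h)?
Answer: -2618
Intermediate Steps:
F(h, S) = (-4 + h)/(S + h)
u(w) = 2 + w (u(w) = -4 + (6 + w) = 2 + w)
u(F(6*2, -5))*(-833) = (2 + (-4 + 6*2)/(-5 + 6*2))*(-833) = (2 + (-4 + 12)/(-5 + 12))*(-833) = (2 + 8/7)*(-833) = (22/7)*(-833) = -2618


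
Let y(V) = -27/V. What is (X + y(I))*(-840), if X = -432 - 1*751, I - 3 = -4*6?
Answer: 992640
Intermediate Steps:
I = -21 (I = 3 - 4*6 = 3 - 24 = -21)
X = -1183 (X = -432 - 751 = -1183)
(X + y(I))*(-840) = (-1183 - 27/(-21))*(-840) = (-1183 - 27*(-1/21))*(-840) = (-1183 + 9/7)*(-840) = -8272/7*(-840) = 992640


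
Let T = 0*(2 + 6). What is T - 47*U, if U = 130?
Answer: -6110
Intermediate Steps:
T = 0 (T = 0*8 = 0)
T - 47*U = 0 - 47*130 = 0 - 6110 = -6110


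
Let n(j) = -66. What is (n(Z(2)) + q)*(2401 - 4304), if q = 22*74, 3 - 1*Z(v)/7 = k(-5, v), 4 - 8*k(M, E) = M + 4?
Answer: -2972486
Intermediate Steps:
k(M, E) = -M/8 (k(M, E) = ½ - (M + 4)/8 = ½ - (4 + M)/8 = ½ + (-½ - M/8) = -M/8)
Z(v) = 133/8 (Z(v) = 21 - (-7)*(-5)/8 = 21 - 7*5/8 = 21 - 35/8 = 133/8)
q = 1628
(n(Z(2)) + q)*(2401 - 4304) = (-66 + 1628)*(2401 - 4304) = 1562*(-1903) = -2972486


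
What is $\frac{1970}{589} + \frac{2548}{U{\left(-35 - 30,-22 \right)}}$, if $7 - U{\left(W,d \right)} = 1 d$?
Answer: $\frac{1557902}{17081} \approx 91.207$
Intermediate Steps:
$U{\left(W,d \right)} = 7 - d$ ($U{\left(W,d \right)} = 7 - 1 d = 7 - d$)
$\frac{1970}{589} + \frac{2548}{U{\left(-35 - 30,-22 \right)}} = \frac{1970}{589} + \frac{2548}{7 - -22} = 1970 \cdot \frac{1}{589} + \frac{2548}{7 + 22} = \frac{1970}{589} + \frac{2548}{29} = \frac{1557902}{17081}$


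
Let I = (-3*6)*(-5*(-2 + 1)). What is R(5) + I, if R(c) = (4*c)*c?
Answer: 10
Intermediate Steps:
R(c) = 4*c²
I = -90 (I = -(-90)*(-1) = -18*5 = -90)
R(5) + I = 4*5² - 90 = 4*25 - 90 = 100 - 90 = 10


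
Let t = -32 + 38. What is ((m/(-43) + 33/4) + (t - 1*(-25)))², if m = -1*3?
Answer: 45738169/29584 ≈ 1546.0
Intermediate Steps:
m = -3
t = 6
((m/(-43) + 33/4) + (t - 1*(-25)))² = ((-3/(-43) + 33/4) + (6 - 1*(-25)))² = ((-3*(-1/43) + 33*(¼)) + (6 + 25))² = ((3/43 + 33/4) + 31)² = (1431/172 + 31)² = (6763/172)² = 45738169/29584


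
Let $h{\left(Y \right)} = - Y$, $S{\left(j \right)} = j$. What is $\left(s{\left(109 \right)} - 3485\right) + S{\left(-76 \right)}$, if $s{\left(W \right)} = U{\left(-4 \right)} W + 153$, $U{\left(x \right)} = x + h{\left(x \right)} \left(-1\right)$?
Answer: $-4280$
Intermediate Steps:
$U{\left(x \right)} = 2 x$ ($U{\left(x \right)} = x + - x \left(-1\right) = x + x = 2 x$)
$s{\left(W \right)} = 153 - 8 W$ ($s{\left(W \right)} = 2 \left(-4\right) W + 153 = - 8 W + 153 = 153 - 8 W$)
$\left(s{\left(109 \right)} - 3485\right) + S{\left(-76 \right)} = \left(\left(153 - 872\right) - 3485\right) - 76 = \left(-719 - 3485\right) - 76 = -4204 - 76 = -4280$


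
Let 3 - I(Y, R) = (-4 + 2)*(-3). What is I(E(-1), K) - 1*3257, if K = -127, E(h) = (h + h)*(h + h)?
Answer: -3260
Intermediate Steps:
E(h) = 4*h² (E(h) = (2*h)*(2*h) = 4*h²)
I(Y, R) = -3 (I(Y, R) = 3 - (-4 + 2)*(-3) = 3 - (-2)*(-3) = 3 - 1*6 = 3 - 6 = -3)
I(E(-1), K) - 1*3257 = -3 - 1*3257 = -3 - 3257 = -3260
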